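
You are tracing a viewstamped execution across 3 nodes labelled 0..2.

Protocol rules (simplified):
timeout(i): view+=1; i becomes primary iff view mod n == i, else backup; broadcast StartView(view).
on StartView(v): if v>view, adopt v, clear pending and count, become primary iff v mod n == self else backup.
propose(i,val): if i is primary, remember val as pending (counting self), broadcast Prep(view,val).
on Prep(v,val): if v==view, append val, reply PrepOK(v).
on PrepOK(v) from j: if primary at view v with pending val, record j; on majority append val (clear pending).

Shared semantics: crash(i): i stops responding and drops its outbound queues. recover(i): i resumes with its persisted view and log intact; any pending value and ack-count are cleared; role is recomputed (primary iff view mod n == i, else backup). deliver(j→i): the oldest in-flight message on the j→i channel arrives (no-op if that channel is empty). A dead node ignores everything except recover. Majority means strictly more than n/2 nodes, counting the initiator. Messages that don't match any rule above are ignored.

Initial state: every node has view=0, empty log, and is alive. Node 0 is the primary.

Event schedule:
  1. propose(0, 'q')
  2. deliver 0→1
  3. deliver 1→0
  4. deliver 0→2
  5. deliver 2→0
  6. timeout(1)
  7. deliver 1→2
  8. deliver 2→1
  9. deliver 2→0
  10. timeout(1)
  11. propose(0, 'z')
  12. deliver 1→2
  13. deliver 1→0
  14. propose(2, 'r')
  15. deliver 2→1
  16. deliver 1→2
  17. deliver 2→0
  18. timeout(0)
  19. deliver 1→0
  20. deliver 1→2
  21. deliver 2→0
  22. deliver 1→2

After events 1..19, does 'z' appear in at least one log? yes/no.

no

e1 propose(0,'q'): ·
e2 deliver 0→1: 1[back,v=0,q]
e3 deliver 1→0: 0[prim,v=0,q]
e4 deliver 0→2: 2[back,v=0,q]
e5 deliver 2→0: ·
e6 timeout(1): 1[prim,v=1,q]
e7 deliver 1→2: 2[back,v=1,q]
e8 deliver 2→1: ·
e9 deliver 2→0: ·
e10 timeout(1): 1[back,v=2,q]
e11 propose(0,'z'): ·
e12 deliver 1→2: 2[prim,v=2,q]
e13 deliver 1→0: 0[back,v=1,q]
e14 propose(2,'r'): ·
e15 deliver 2→1: 1[back,v=2,q,r]
e16 deliver 1→2: 2[prim,v=2,q,r]
e17 deliver 2→0: ·
e18 timeout(0): 0[back,v=2,q]
e19 deliver 1→0: ·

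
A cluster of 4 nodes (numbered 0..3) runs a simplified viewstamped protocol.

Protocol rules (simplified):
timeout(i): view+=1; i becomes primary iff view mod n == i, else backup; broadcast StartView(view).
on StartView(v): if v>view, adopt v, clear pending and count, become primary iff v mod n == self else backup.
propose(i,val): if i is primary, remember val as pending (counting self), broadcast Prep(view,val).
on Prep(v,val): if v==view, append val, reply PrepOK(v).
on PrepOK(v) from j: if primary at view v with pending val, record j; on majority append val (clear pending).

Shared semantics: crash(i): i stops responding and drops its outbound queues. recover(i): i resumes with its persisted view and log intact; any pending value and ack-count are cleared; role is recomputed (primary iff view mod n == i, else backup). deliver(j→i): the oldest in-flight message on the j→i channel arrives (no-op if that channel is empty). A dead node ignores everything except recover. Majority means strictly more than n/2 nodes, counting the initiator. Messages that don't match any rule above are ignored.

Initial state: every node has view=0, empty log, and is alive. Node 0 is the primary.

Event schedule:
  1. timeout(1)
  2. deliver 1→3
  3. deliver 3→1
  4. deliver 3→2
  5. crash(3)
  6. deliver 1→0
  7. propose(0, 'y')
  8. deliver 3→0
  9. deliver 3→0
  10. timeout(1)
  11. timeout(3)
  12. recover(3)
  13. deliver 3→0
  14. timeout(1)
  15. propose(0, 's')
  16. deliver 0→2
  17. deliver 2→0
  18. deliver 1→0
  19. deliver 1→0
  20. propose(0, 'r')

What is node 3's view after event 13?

step 1 timeout(1): 1={prim,v=1,log=-}
step 2 deliver 1→3: 3={back,v=1,log=-}
step 3 deliver 3→1: —
step 4 deliver 3→2: —
step 5 crash(3): 3={✗back,v=1,log=-}
step 6 deliver 1→0: 0={back,v=1,log=-}
step 7 propose(0,'y'): —
step 8 deliver 3→0: —
step 9 deliver 3→0: —
step 10 timeout(1): 1={back,v=2,log=-}
step 11 timeout(3): —
step 12 recover(3): 3={back,v=1,log=-}
step 13 deliver 3→0: —

1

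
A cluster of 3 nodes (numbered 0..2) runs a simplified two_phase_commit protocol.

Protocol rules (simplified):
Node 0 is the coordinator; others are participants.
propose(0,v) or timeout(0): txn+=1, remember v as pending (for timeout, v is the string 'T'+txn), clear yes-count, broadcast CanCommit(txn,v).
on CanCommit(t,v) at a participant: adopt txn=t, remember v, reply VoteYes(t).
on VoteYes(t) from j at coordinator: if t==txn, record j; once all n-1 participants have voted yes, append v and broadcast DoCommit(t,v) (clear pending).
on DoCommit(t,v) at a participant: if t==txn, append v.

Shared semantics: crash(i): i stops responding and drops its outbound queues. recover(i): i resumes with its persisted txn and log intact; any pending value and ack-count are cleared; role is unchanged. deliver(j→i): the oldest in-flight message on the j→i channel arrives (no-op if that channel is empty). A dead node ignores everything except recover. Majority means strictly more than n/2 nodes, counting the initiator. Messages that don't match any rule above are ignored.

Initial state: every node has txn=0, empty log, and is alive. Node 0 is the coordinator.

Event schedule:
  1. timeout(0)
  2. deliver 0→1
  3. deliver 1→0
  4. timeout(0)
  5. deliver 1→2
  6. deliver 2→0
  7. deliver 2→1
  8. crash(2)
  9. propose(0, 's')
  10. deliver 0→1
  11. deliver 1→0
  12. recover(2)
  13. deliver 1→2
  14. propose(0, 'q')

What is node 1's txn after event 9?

1

[1] timeout(0) → N0(coor t1 [-])
[2] deliver 0→1 → N1(part t1 [-])
[3] deliver 1→0 → ∅
[4] timeout(0) → N0(coor t2 [-])
[5] deliver 1→2 → ∅
[6] deliver 2→0 → ∅
[7] deliver 2→1 → ∅
[8] crash(2) → N2(✗part t0 [-])
[9] propose(0,'s') → N0(coor t3 [-])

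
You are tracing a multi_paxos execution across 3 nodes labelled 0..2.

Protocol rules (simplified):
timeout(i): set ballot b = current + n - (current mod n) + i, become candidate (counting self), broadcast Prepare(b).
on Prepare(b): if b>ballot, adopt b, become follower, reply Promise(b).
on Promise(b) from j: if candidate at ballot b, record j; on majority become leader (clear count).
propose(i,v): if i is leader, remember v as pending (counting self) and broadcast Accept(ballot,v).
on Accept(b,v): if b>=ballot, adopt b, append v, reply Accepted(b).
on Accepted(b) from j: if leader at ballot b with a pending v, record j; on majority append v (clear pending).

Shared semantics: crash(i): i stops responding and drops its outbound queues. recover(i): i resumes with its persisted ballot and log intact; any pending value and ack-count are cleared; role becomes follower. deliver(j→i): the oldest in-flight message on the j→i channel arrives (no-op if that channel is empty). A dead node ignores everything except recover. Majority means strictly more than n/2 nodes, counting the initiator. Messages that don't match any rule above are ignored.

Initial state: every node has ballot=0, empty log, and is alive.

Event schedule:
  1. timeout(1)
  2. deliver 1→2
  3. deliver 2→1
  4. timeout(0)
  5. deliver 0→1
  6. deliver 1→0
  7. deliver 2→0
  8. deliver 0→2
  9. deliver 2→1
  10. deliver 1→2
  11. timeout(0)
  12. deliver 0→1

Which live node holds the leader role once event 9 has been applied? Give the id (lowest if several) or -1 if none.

1. timeout(1):  <1:cand b4 ->
2. deliver 1→2:  <2:foll b4 ->
3. deliver 2→1:  <1:lead b4 ->
4. timeout(0):  <0:cand b3 ->
5. deliver 0→1:  nop
6. deliver 1→0:  <0:foll b4 ->
7. deliver 2→0:  nop
8. deliver 0→2:  nop
9. deliver 2→1:  nop

1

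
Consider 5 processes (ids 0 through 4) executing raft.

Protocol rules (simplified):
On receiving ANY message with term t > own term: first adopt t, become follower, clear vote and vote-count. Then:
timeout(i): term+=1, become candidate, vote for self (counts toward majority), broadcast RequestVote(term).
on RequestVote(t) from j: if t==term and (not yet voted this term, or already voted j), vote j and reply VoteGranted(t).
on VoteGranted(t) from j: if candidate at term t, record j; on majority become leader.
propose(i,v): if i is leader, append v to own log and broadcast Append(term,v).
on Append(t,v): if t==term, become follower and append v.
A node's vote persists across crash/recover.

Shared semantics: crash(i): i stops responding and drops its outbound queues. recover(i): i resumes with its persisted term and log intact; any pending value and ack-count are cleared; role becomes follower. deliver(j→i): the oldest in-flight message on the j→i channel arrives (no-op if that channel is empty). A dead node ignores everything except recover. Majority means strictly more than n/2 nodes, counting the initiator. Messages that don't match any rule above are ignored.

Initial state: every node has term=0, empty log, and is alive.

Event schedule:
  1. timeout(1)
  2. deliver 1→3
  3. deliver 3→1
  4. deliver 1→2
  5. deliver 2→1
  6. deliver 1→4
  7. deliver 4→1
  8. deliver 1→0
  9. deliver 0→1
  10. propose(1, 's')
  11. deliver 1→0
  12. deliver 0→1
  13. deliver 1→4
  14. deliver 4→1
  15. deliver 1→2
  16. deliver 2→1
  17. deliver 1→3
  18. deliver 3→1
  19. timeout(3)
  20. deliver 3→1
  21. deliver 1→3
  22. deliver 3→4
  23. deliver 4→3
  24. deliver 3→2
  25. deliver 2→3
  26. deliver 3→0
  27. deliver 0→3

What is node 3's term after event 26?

[1] timeout(1) → N1(cand t1 [-])
[2] deliver 1→3 → N3(foll t1 [-])
[3] deliver 3→1 → ∅
[4] deliver 1→2 → N2(foll t1 [-])
[5] deliver 2→1 → N1(lead t1 [-])
[6] deliver 1→4 → N4(foll t1 [-])
[7] deliver 4→1 → ∅
[8] deliver 1→0 → N0(foll t1 [-])
[9] deliver 0→1 → ∅
[10] propose(1,'s') → N1(lead t1 [s])
[11] deliver 1→0 → N0(foll t1 [s])
[12] deliver 0→1 → ∅
[13] deliver 1→4 → N4(foll t1 [s])
[14] deliver 4→1 → ∅
[15] deliver 1→2 → N2(foll t1 [s])
[16] deliver 2→1 → ∅
[17] deliver 1→3 → N3(foll t1 [s])
[18] deliver 3→1 → ∅
[19] timeout(3) → N3(cand t2 [s])
[20] deliver 3→1 → N1(foll t2 [s])
[21] deliver 1→3 → ∅
[22] deliver 3→4 → N4(foll t2 [s])
[23] deliver 4→3 → N3(lead t2 [s])
[24] deliver 3→2 → N2(foll t2 [s])
[25] deliver 2→3 → ∅
[26] deliver 3→0 → N0(foll t2 [s])

2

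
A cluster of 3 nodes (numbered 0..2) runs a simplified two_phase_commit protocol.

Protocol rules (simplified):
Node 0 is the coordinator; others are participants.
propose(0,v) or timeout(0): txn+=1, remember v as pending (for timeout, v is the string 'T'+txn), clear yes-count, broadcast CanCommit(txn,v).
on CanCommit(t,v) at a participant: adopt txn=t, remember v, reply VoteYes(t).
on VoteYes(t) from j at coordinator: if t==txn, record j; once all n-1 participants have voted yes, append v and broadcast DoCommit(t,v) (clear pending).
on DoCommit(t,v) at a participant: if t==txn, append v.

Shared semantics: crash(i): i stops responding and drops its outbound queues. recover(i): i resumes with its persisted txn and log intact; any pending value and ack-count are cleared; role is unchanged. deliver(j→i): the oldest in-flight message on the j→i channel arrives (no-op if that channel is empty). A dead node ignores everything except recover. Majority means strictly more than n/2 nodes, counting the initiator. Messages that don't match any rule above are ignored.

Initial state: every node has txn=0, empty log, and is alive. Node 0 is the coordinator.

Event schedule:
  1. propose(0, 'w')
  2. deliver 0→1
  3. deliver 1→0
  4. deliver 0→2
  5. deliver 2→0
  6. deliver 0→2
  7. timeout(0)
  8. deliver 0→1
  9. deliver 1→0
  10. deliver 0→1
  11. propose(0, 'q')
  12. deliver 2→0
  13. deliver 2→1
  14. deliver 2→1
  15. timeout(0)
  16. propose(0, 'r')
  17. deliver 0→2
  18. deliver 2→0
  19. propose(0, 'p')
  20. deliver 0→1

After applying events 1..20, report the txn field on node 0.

after 1 — propose(0,'w'): n0:coor/t1/[-]
after 2 — deliver 0→1: n1:part/t1/[-]
after 3 — deliver 1→0: ·
after 4 — deliver 0→2: n2:part/t1/[-]
after 5 — deliver 2→0: n0:coor/t1/[w]
after 6 — deliver 0→2: n2:part/t1/[w]
after 7 — timeout(0): n0:coor/t2/[w]
after 8 — deliver 0→1: n1:part/t1/[w]
after 9 — deliver 1→0: ·
after 10 — deliver 0→1: n1:part/t2/[w]
after 11 — propose(0,'q'): n0:coor/t3/[w]
after 12 — deliver 2→0: ·
after 13 — deliver 2→1: ·
after 14 — deliver 2→1: ·
after 15 — timeout(0): n0:coor/t4/[w]
after 16 — propose(0,'r'): n0:coor/t5/[w]
after 17 — deliver 0→2: n2:part/t2/[w]
after 18 — deliver 2→0: ·
after 19 — propose(0,'p'): n0:coor/t6/[w]
after 20 — deliver 0→1: n1:part/t3/[w]

6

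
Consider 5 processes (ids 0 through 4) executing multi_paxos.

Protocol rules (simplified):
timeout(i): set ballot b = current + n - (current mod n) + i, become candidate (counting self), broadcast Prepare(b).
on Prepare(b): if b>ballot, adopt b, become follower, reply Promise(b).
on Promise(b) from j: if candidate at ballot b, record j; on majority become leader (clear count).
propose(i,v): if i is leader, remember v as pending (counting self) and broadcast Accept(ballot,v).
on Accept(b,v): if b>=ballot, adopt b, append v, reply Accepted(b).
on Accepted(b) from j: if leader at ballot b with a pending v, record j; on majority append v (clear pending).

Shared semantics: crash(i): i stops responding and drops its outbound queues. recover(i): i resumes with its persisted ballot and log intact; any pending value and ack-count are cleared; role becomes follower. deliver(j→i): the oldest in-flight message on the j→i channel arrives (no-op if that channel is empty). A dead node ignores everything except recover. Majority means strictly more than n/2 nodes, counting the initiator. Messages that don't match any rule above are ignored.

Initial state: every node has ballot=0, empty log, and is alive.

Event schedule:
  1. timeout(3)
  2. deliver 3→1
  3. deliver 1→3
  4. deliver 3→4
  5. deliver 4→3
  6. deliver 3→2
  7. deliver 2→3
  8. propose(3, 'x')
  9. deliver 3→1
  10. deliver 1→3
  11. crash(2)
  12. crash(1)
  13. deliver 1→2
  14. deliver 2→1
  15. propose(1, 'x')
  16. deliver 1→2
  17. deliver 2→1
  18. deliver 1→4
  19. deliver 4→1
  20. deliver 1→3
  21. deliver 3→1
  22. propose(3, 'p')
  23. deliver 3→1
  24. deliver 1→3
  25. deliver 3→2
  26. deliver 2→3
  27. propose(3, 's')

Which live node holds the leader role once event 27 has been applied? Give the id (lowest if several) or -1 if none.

step 1 timeout(3): 3={cand,b=8,log=-}
step 2 deliver 3→1: 1={foll,b=8,log=-}
step 3 deliver 1→3: —
step 4 deliver 3→4: 4={foll,b=8,log=-}
step 5 deliver 4→3: 3={lead,b=8,log=-}
step 6 deliver 3→2: 2={foll,b=8,log=-}
step 7 deliver 2→3: —
step 8 propose(3,'x'): —
step 9 deliver 3→1: 1={foll,b=8,log=x}
step 10 deliver 1→3: —
step 11 crash(2): 2={✗foll,b=8,log=-}
step 12 crash(1): 1={✗foll,b=8,log=x}
step 13 deliver 1→2: —
step 14 deliver 2→1: —
step 15 propose(1,'x'): —
step 16 deliver 1→2: —
step 17 deliver 2→1: —
step 18 deliver 1→4: —
step 19 deliver 4→1: —
step 20 deliver 1→3: —
step 21 deliver 3→1: —
step 22 propose(3,'p'): —
step 23 deliver 3→1: —
step 24 deliver 1→3: —
step 25 deliver 3→2: —
step 26 deliver 2→3: —
step 27 propose(3,'s'): —

3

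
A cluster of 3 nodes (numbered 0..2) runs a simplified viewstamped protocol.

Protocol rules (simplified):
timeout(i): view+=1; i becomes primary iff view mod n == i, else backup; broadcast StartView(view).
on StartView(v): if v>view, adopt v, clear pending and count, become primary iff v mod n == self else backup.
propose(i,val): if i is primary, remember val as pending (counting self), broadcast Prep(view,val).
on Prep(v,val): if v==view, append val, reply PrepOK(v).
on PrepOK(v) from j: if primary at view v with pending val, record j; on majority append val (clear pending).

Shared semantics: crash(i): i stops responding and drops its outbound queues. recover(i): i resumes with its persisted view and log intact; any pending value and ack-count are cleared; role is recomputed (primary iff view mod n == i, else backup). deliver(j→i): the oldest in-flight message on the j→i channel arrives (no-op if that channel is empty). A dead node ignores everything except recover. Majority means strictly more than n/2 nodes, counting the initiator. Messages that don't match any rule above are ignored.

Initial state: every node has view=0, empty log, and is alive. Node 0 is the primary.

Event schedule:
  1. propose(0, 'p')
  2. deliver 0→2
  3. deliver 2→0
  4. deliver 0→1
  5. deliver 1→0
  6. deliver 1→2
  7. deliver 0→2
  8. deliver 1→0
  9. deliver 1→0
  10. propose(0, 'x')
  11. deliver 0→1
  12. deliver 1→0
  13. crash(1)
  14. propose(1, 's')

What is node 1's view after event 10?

e1 propose(0,'p'): ·
e2 deliver 0→2: 2[back,v=0,p]
e3 deliver 2→0: 0[prim,v=0,p]
e4 deliver 0→1: 1[back,v=0,p]
e5 deliver 1→0: ·
e6 deliver 1→2: ·
e7 deliver 0→2: ·
e8 deliver 1→0: ·
e9 deliver 1→0: ·
e10 propose(0,'x'): ·

0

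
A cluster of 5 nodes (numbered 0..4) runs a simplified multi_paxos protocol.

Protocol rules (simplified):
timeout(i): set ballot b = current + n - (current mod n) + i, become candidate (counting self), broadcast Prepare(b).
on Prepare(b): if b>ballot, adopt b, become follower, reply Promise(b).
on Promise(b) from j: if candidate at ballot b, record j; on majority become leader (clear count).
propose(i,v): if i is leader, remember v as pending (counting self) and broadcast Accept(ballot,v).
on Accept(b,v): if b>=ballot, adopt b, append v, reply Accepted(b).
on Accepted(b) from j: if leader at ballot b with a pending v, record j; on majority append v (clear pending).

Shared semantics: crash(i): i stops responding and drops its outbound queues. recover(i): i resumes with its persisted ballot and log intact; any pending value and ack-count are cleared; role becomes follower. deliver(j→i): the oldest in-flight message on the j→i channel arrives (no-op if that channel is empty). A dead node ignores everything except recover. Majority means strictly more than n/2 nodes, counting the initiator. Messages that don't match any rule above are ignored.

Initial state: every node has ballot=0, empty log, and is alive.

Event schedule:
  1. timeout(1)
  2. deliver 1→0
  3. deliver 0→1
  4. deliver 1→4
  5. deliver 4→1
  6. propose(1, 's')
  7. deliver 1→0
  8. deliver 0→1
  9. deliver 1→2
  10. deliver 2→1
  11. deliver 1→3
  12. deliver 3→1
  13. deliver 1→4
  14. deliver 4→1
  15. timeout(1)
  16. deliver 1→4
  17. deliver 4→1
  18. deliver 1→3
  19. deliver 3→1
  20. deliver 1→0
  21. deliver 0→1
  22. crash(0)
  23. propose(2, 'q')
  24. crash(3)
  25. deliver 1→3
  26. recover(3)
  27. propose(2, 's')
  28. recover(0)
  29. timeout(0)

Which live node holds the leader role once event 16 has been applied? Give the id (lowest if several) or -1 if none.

[1] timeout(1) → N1(cand b6 [-])
[2] deliver 1→0 → N0(foll b6 [-])
[3] deliver 0→1 → ∅
[4] deliver 1→4 → N4(foll b6 [-])
[5] deliver 4→1 → N1(lead b6 [-])
[6] propose(1,'s') → ∅
[7] deliver 1→0 → N0(foll b6 [s])
[8] deliver 0→1 → ∅
[9] deliver 1→2 → N2(foll b6 [-])
[10] deliver 2→1 → ∅
[11] deliver 1→3 → N3(foll b6 [-])
[12] deliver 3→1 → ∅
[13] deliver 1→4 → N4(foll b6 [s])
[14] deliver 4→1 → N1(lead b6 [s])
[15] timeout(1) → N1(cand b11 [s])
[16] deliver 1→4 → N4(foll b11 [s])

-1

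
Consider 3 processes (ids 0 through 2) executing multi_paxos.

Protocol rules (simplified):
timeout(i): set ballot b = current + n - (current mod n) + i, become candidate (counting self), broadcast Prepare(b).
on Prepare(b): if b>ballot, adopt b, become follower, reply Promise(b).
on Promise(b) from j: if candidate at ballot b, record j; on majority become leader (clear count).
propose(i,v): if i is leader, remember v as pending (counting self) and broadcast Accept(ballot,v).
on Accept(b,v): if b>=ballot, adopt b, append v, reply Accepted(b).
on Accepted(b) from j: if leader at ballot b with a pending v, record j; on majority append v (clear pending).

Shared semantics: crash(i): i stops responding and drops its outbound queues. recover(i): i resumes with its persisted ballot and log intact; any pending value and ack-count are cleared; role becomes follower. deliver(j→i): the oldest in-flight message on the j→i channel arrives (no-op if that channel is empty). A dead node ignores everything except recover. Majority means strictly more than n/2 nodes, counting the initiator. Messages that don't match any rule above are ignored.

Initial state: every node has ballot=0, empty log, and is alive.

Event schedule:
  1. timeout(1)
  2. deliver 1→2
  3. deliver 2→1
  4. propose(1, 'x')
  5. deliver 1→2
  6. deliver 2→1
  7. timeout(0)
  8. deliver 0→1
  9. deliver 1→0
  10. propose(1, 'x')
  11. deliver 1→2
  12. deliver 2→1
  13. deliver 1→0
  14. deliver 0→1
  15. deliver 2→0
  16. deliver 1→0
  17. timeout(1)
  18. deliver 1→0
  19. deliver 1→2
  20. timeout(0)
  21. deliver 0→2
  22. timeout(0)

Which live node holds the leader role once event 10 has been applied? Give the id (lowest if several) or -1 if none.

1

e1 timeout(1): 1[cand,b=4,-]
e2 deliver 1→2: 2[foll,b=4,-]
e3 deliver 2→1: 1[lead,b=4,-]
e4 propose(1,'x'): ·
e5 deliver 1→2: 2[foll,b=4,x]
e6 deliver 2→1: 1[lead,b=4,x]
e7 timeout(0): 0[cand,b=3,-]
e8 deliver 0→1: ·
e9 deliver 1→0: 0[foll,b=4,-]
e10 propose(1,'x'): ·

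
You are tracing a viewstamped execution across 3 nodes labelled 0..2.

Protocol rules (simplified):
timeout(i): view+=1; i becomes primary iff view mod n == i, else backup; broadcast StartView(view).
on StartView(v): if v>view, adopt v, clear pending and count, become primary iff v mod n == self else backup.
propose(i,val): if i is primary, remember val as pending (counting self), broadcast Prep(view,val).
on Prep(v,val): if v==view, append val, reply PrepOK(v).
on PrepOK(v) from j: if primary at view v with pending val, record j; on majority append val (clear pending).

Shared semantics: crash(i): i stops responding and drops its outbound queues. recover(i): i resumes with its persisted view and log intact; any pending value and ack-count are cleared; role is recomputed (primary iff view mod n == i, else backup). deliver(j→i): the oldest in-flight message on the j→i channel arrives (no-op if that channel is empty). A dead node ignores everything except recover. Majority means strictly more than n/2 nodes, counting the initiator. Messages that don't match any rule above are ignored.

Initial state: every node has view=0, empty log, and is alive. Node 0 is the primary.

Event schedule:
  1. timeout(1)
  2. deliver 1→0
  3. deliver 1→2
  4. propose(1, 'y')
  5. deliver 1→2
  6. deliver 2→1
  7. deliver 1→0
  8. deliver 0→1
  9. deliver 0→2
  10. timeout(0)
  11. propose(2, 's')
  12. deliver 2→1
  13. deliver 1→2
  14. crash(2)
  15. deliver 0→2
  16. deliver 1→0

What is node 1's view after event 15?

1

step 1 timeout(1): 1={prim,v=1,log=-}
step 2 deliver 1→0: 0={back,v=1,log=-}
step 3 deliver 1→2: 2={back,v=1,log=-}
step 4 propose(1,'y'): —
step 5 deliver 1→2: 2={back,v=1,log=y}
step 6 deliver 2→1: 1={prim,v=1,log=y}
step 7 deliver 1→0: 0={back,v=1,log=y}
step 8 deliver 0→1: —
step 9 deliver 0→2: —
step 10 timeout(0): 0={back,v=2,log=y}
step 11 propose(2,'s'): —
step 12 deliver 2→1: —
step 13 deliver 1→2: —
step 14 crash(2): 2={✗back,v=1,log=y}
step 15 deliver 0→2: —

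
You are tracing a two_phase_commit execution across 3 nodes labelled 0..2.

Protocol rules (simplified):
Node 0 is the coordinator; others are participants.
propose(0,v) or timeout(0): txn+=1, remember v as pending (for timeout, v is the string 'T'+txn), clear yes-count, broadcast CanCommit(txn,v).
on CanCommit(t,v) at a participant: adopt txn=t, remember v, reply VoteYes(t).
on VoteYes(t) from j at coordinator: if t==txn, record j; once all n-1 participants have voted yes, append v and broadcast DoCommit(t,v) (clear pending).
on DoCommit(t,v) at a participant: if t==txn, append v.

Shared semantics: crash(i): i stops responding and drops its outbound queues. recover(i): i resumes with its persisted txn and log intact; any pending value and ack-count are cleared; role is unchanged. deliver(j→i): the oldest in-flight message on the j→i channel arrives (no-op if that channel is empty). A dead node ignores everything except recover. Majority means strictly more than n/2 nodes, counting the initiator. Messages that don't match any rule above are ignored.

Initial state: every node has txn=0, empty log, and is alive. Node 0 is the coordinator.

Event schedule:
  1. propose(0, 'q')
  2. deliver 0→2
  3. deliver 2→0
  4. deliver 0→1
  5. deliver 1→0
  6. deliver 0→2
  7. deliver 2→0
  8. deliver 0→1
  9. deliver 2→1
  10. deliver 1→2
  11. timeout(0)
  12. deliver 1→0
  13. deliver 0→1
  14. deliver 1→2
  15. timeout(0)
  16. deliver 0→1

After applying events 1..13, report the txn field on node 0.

2

1. propose(0,'q'):  <0:coor t1 ->
2. deliver 0→2:  <2:part t1 ->
3. deliver 2→0:  nop
4. deliver 0→1:  <1:part t1 ->
5. deliver 1→0:  <0:coor t1 q>
6. deliver 0→2:  <2:part t1 q>
7. deliver 2→0:  nop
8. deliver 0→1:  <1:part t1 q>
9. deliver 2→1:  nop
10. deliver 1→2:  nop
11. timeout(0):  <0:coor t2 q>
12. deliver 1→0:  nop
13. deliver 0→1:  <1:part t2 q>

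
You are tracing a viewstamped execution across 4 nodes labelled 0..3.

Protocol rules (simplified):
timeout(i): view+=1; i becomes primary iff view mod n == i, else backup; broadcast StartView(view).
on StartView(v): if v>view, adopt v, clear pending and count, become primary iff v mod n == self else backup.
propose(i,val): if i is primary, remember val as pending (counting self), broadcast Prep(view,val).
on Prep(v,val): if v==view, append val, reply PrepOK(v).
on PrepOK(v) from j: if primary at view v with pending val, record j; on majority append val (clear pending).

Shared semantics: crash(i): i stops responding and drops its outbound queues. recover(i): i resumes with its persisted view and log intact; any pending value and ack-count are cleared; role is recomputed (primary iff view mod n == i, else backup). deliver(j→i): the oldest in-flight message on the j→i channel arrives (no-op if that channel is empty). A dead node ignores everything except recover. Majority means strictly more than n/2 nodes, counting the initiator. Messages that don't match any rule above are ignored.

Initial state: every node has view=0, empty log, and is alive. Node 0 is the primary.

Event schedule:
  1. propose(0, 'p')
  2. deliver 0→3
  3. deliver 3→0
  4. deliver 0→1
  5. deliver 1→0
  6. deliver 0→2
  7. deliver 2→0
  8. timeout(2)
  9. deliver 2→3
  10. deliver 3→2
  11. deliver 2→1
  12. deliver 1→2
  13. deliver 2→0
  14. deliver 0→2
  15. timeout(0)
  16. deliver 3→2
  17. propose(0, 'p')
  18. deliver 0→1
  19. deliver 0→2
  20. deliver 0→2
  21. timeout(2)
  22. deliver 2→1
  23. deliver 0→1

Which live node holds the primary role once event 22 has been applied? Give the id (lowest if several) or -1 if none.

e1 propose(0,'p'): ·
e2 deliver 0→3: 3[back,v=0,p]
e3 deliver 3→0: ·
e4 deliver 0→1: 1[back,v=0,p]
e5 deliver 1→0: 0[prim,v=0,p]
e6 deliver 0→2: 2[back,v=0,p]
e7 deliver 2→0: ·
e8 timeout(2): 2[back,v=1,p]
e9 deliver 2→3: 3[back,v=1,p]
e10 deliver 3→2: ·
e11 deliver 2→1: 1[prim,v=1,p]
e12 deliver 1→2: ·
e13 deliver 2→0: 0[back,v=1,p]
e14 deliver 0→2: ·
e15 timeout(0): 0[back,v=2,p]
e16 deliver 3→2: ·
e17 propose(0,'p'): ·
e18 deliver 0→1: 1[back,v=2,p]
e19 deliver 0→2: 2[prim,v=2,p]
e20 deliver 0→2: ·
e21 timeout(2): 2[back,v=3,p]
e22 deliver 2→1: 1[back,v=3,p]

-1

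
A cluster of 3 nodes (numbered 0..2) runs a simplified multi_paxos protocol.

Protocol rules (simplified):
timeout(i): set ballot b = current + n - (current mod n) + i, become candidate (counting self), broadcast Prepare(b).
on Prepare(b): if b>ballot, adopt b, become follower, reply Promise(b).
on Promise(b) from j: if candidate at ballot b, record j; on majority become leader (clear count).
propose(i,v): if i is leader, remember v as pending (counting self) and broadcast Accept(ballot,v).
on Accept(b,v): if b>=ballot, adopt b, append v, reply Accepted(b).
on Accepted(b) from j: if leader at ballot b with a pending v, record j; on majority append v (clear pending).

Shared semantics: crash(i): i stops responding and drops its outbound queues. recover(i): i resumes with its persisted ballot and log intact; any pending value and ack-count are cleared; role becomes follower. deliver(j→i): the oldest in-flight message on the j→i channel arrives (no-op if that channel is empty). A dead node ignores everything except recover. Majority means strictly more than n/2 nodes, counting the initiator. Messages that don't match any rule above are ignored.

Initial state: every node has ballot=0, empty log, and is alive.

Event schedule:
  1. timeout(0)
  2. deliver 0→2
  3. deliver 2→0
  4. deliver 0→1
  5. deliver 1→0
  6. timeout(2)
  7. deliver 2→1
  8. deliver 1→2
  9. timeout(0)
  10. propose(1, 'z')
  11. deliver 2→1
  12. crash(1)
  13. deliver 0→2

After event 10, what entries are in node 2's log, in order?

empty

1. timeout(0):  <0:cand b3 ->
2. deliver 0→2:  <2:foll b3 ->
3. deliver 2→0:  <0:lead b3 ->
4. deliver 0→1:  <1:foll b3 ->
5. deliver 1→0:  nop
6. timeout(2):  <2:cand b8 ->
7. deliver 2→1:  <1:foll b8 ->
8. deliver 1→2:  <2:lead b8 ->
9. timeout(0):  <0:cand b6 ->
10. propose(1,'z'):  nop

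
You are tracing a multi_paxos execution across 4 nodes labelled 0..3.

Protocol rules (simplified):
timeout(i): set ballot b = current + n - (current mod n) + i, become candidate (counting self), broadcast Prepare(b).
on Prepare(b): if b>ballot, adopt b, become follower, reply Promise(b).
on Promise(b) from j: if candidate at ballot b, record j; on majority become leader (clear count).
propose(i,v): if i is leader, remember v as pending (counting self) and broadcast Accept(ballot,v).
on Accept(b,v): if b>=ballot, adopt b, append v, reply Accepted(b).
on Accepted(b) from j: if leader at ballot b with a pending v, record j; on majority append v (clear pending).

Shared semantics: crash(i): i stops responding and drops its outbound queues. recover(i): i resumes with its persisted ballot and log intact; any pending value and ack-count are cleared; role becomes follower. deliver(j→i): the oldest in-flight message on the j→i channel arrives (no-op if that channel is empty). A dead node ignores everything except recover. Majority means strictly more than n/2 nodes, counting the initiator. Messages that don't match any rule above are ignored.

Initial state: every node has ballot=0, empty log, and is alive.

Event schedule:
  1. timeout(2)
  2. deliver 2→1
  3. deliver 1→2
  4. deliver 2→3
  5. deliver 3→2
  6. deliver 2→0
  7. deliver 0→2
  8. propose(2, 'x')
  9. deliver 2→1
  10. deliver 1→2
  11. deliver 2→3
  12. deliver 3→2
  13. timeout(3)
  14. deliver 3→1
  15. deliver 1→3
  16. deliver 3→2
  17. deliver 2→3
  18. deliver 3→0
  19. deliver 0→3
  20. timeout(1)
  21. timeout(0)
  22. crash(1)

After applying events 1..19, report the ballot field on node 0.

step 1 timeout(2): 2={cand,b=6,log=-}
step 2 deliver 2→1: 1={foll,b=6,log=-}
step 3 deliver 1→2: —
step 4 deliver 2→3: 3={foll,b=6,log=-}
step 5 deliver 3→2: 2={lead,b=6,log=-}
step 6 deliver 2→0: 0={foll,b=6,log=-}
step 7 deliver 0→2: —
step 8 propose(2,'x'): —
step 9 deliver 2→1: 1={foll,b=6,log=x}
step 10 deliver 1→2: —
step 11 deliver 2→3: 3={foll,b=6,log=x}
step 12 deliver 3→2: 2={lead,b=6,log=x}
step 13 timeout(3): 3={cand,b=11,log=x}
step 14 deliver 3→1: 1={foll,b=11,log=x}
step 15 deliver 1→3: —
step 16 deliver 3→2: 2={foll,b=11,log=x}
step 17 deliver 2→3: 3={lead,b=11,log=x}
step 18 deliver 3→0: 0={foll,b=11,log=-}
step 19 deliver 0→3: —

11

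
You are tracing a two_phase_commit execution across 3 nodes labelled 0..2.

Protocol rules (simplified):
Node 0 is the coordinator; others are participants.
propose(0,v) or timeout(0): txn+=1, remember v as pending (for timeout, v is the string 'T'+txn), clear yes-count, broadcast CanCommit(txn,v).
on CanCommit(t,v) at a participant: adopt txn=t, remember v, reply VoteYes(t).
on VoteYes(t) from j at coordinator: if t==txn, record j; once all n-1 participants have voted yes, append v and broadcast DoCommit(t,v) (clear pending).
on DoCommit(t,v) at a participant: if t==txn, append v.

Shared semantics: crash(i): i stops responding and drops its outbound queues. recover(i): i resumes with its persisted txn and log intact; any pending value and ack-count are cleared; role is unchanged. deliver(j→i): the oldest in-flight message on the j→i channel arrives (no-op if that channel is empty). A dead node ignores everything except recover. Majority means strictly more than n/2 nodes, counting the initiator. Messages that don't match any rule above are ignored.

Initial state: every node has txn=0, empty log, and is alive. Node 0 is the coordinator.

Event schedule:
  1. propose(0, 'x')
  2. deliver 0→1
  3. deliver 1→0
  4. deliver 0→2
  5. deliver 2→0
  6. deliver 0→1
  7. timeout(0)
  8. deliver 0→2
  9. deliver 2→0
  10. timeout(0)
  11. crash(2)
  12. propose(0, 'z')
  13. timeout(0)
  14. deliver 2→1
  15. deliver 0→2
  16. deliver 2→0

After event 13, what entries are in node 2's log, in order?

x

e1 propose(0,'x'): 0[coor,t=1,-]
e2 deliver 0→1: 1[part,t=1,-]
e3 deliver 1→0: ·
e4 deliver 0→2: 2[part,t=1,-]
e5 deliver 2→0: 0[coor,t=1,x]
e6 deliver 0→1: 1[part,t=1,x]
e7 timeout(0): 0[coor,t=2,x]
e8 deliver 0→2: 2[part,t=1,x]
e9 deliver 2→0: ·
e10 timeout(0): 0[coor,t=3,x]
e11 crash(2): 2[✗part,t=1,x]
e12 propose(0,'z'): 0[coor,t=4,x]
e13 timeout(0): 0[coor,t=5,x]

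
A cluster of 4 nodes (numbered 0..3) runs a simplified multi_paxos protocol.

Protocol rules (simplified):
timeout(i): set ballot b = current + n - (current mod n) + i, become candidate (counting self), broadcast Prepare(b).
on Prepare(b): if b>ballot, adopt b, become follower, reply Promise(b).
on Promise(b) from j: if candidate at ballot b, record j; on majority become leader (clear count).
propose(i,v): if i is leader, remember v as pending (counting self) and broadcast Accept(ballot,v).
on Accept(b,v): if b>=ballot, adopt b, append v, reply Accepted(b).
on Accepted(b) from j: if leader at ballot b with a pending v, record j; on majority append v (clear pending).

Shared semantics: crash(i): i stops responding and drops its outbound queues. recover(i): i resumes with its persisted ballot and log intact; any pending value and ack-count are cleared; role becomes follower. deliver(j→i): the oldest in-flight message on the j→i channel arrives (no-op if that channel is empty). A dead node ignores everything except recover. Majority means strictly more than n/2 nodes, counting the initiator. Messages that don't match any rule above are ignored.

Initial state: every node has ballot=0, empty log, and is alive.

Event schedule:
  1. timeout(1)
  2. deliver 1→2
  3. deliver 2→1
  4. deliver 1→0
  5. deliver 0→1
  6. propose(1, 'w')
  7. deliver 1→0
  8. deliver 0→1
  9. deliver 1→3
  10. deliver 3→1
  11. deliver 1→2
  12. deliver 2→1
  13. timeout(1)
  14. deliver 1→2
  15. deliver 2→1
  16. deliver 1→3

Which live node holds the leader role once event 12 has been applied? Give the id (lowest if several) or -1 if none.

1. timeout(1):  <1:cand b5 ->
2. deliver 1→2:  <2:foll b5 ->
3. deliver 2→1:  nop
4. deliver 1→0:  <0:foll b5 ->
5. deliver 0→1:  <1:lead b5 ->
6. propose(1,'w'):  nop
7. deliver 1→0:  <0:foll b5 w>
8. deliver 0→1:  nop
9. deliver 1→3:  <3:foll b5 ->
10. deliver 3→1:  nop
11. deliver 1→2:  <2:foll b5 w>
12. deliver 2→1:  <1:lead b5 w>

1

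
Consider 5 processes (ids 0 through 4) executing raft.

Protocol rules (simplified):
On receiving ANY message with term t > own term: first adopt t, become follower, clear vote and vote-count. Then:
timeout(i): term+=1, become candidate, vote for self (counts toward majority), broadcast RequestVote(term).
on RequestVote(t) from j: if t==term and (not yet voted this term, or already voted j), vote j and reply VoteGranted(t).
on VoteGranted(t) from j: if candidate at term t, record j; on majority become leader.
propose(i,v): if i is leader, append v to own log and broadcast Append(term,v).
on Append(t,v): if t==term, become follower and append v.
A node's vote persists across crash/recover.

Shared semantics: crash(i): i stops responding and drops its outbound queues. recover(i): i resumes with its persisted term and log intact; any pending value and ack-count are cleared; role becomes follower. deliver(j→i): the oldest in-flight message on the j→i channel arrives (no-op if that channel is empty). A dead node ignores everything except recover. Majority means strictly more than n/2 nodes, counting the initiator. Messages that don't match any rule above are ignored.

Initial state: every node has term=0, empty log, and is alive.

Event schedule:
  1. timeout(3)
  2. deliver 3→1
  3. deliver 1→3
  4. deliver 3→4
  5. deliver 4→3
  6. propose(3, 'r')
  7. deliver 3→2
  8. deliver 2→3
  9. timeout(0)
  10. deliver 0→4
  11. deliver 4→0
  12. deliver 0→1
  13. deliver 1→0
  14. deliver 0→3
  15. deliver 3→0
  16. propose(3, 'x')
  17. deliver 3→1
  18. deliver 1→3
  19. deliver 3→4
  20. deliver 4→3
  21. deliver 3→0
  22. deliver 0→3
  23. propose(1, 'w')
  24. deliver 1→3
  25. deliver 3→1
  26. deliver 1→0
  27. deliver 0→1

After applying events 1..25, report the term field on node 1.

1. timeout(3):  <3:cand t1 ->
2. deliver 3→1:  <1:foll t1 ->
3. deliver 1→3:  nop
4. deliver 3→4:  <4:foll t1 ->
5. deliver 4→3:  <3:lead t1 ->
6. propose(3,'r'):  <3:lead t1 r>
7. deliver 3→2:  <2:foll t1 ->
8. deliver 2→3:  nop
9. timeout(0):  <0:cand t1 ->
10. deliver 0→4:  nop
11. deliver 4→0:  nop
12. deliver 0→1:  nop
13. deliver 1→0:  nop
14. deliver 0→3:  nop
15. deliver 3→0:  nop
16. propose(3,'x'):  <3:lead t1 r,x>
17. deliver 3→1:  <1:foll t1 r>
18. deliver 1→3:  nop
19. deliver 3→4:  <4:foll t1 r>
20. deliver 4→3:  nop
21. deliver 3→0:  <0:foll t1 r>
22. deliver 0→3:  nop
23. propose(1,'w'):  nop
24. deliver 1→3:  nop
25. deliver 3→1:  <1:foll t1 r,x>

1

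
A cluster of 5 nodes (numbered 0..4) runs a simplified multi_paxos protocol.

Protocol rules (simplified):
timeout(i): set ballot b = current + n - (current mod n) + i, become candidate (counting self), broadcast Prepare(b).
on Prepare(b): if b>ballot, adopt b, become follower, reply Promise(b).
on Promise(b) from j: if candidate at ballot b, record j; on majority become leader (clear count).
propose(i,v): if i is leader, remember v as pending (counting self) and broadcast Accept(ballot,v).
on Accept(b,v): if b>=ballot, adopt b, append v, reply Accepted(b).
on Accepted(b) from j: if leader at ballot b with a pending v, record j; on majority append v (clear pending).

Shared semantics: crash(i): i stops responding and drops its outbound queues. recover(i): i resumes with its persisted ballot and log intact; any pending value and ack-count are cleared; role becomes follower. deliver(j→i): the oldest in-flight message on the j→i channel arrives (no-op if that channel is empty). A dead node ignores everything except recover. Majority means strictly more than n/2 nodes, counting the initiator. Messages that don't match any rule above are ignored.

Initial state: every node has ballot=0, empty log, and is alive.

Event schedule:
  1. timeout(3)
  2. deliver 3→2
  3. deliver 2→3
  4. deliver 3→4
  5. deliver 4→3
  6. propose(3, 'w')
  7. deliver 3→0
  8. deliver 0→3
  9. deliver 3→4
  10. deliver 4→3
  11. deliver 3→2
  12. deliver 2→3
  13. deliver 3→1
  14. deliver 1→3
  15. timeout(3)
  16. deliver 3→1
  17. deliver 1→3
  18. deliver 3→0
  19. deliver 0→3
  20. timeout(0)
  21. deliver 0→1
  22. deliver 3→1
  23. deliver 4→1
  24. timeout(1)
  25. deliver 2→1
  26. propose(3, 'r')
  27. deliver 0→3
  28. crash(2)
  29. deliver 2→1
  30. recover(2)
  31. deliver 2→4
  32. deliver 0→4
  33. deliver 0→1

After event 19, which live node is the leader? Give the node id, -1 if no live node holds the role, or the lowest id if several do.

-1

[1] timeout(3) → N3(cand b8 [-])
[2] deliver 3→2 → N2(foll b8 [-])
[3] deliver 2→3 → ∅
[4] deliver 3→4 → N4(foll b8 [-])
[5] deliver 4→3 → N3(lead b8 [-])
[6] propose(3,'w') → ∅
[7] deliver 3→0 → N0(foll b8 [-])
[8] deliver 0→3 → ∅
[9] deliver 3→4 → N4(foll b8 [w])
[10] deliver 4→3 → ∅
[11] deliver 3→2 → N2(foll b8 [w])
[12] deliver 2→3 → N3(lead b8 [w])
[13] deliver 3→1 → N1(foll b8 [-])
[14] deliver 1→3 → ∅
[15] timeout(3) → N3(cand b13 [w])
[16] deliver 3→1 → N1(foll b8 [w])
[17] deliver 1→3 → ∅
[18] deliver 3→0 → N0(foll b8 [w])
[19] deliver 0→3 → ∅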